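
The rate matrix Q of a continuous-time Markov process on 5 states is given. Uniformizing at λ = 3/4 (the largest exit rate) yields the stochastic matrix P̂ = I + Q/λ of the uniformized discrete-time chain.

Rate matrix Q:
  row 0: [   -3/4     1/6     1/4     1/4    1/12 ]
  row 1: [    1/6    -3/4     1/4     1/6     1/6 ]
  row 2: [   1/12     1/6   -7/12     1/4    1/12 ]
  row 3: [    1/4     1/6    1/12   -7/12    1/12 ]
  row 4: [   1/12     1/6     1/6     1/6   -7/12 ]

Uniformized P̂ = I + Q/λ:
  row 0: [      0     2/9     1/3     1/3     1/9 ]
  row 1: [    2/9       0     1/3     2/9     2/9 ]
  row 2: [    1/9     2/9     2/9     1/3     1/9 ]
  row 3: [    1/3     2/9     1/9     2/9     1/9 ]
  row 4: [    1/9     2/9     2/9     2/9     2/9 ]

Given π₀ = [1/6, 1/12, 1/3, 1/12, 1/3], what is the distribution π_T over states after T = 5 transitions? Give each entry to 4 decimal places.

t=0: π = [0.1667, 0.0833, 0.3333, 0.0833, 0.3333]
t=1: π = [0.1204, 0.2037, 0.2407, 0.2778, 0.1574]
t=2: π = [0.1821, 0.1770, 0.2274, 0.2623, 0.1512]
t=3: π = [0.1688, 0.1829, 0.2330, 0.2677, 0.1476]
t=4: π = [0.1722, 0.1816, 0.2316, 0.2669, 0.1478]
t=5: π = [0.1715, 0.1819, 0.2319, 0.2671, 0.1477]

π = [0.1715, 0.1819, 0.2319, 0.2671, 0.1477]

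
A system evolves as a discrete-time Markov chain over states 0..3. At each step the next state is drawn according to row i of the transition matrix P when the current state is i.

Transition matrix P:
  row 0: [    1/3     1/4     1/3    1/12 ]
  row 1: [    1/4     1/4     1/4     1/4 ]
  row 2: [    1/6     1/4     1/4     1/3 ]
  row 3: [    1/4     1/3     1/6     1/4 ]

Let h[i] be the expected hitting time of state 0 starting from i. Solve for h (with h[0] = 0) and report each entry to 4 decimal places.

First-step conditioning: h[0] = 0; for i ≠ 0, h[i] = 1 + Σ_k P[i][k]·h[k].
  h[1] = 1 + 1/4·h[1] + 1/4·h[2] + 1/4·h[3]
  h[2] = 1 + 1/4·h[1] + 1/4·h[2] + 1/3·h[3]
  h[3] = 1 + 1/3·h[1] + 1/6·h[2] + 1/4·h[3]
Solving the 3×3 linear system over states ≠ 0 gives exactly h = [0, 290/67, 314/67, 288/67] (h[0] = 0 is the target).

h = [0.0000, 4.3284, 4.6866, 4.2985]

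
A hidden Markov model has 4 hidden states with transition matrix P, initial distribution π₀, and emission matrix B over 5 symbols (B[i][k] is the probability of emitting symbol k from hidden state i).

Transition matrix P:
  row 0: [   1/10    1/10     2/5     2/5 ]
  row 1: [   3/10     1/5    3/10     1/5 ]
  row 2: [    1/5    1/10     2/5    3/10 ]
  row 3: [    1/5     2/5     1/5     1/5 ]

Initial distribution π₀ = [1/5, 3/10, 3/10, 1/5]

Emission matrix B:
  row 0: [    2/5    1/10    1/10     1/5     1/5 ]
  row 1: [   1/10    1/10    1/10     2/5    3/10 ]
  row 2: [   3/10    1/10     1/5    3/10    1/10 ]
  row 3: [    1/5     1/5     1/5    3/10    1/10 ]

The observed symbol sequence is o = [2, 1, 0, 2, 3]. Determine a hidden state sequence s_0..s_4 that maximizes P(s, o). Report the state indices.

path = [2, 3, 0, 3, 1]

t=0: δ = [2.000e-02, 3.000e-02, 6.000e-02, 4.000e-02]  (obs o_0=2)
t=1: δ = [1.200e-03, 1.600e-03, 2.400e-03, 3.600e-03]  ψ = [2, 3, 2, 2]  (obs o_1=1)
t=2: δ = [2.880e-04, 1.440e-04, 2.880e-04, 1.440e-04]  ψ = [3, 3, 2, 2]  (obs o_2=0)
t=3: δ = [5.760e-06, 5.760e-06, 2.304e-05, 2.304e-05]  ψ = [2, 3, 0, 0]  (obs o_3=2)
t=4: δ = [9.216e-07, 3.686e-06, 2.765e-06, 2.074e-06]  ψ = [2, 3, 2, 2]  (obs o_4=3)
backtrack: best end state = 1; path = [2, 3, 0, 3, 1]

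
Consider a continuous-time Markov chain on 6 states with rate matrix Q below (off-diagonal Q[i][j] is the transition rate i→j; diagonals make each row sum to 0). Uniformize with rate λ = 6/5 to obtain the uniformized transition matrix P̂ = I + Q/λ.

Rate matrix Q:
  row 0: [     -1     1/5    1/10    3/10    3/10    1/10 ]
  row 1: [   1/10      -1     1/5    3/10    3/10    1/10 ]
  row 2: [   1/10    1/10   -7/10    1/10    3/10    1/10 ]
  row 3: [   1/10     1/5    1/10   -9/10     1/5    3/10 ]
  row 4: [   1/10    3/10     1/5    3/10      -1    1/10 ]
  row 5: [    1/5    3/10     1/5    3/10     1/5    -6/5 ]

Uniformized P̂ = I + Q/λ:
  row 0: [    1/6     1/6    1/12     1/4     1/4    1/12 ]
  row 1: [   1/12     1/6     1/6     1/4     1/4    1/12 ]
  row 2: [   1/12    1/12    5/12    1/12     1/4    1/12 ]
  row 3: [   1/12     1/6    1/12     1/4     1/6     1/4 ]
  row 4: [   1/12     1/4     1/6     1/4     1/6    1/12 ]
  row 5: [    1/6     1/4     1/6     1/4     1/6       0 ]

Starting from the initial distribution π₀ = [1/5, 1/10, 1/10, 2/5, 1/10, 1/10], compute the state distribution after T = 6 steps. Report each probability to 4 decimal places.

π = [0.1010, 0.1775, 0.1866, 0.2189, 0.2054, 0.1106]

t=0: π = [0.2000, 0.1000, 0.1000, 0.4000, 0.1000, 0.1000]
t=1: π = [0.1083, 0.1750, 0.1417, 0.2333, 0.2000, 0.1417]
t=2: π = [0.1042, 0.1833, 0.1736, 0.2264, 0.2021, 0.1104]
t=3: π = [0.1012, 0.1782, 0.1825, 0.2211, 0.2051, 0.1119]
t=4: π = [0.1011, 0.1779, 0.1854, 0.2196, 0.2052, 0.1109]
t=5: π = [0.1010, 0.1775, 0.1863, 0.2191, 0.2054, 0.1107]
t=6: π = [0.1010, 0.1775, 0.1866, 0.2189, 0.2054, 0.1106]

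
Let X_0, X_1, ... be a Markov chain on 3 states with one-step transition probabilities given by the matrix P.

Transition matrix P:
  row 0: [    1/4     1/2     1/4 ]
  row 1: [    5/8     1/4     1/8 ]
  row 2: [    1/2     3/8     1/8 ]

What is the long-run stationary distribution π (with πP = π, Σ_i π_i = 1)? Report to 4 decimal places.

π = [0.4382, 0.3820, 0.1798]

Balance equations π_j = Σ_i π_i·P[i][j]:
  π_0 = 1/4·π_0 + 5/8·π_1 + 1/2·π_2
  π_1 = 1/2·π_0 + 1/4·π_1 + 3/8·π_2
  normalize: π_0 + π_1 + π_2 = 1
Solving the linear system gives exactly π = [39/89, 34/89, 16/89].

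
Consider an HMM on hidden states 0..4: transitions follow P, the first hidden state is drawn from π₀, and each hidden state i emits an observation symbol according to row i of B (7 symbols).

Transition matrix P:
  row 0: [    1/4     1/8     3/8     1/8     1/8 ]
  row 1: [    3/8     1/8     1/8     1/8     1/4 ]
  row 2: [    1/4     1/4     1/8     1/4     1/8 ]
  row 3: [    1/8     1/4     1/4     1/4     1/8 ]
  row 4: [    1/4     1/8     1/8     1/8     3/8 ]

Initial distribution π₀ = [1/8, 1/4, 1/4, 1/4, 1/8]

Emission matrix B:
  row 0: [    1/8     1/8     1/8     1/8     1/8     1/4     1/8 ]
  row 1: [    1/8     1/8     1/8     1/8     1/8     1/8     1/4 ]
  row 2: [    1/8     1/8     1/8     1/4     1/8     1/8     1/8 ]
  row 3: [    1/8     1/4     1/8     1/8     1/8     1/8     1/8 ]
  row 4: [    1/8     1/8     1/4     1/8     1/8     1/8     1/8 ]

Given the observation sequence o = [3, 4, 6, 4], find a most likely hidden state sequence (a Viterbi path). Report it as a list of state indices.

t=0: δ = [1.562e-02, 3.125e-02, 6.250e-02, 3.125e-02, 1.562e-02]  (obs o_0=3)
t=1: δ = [1.953e-03, 1.953e-03, 9.766e-04, 1.953e-03, 9.766e-04]  ψ = [2, 2, 2, 2, 1]  (obs o_1=4)
t=2: δ = [9.155e-05, 1.221e-04, 9.155e-05, 6.104e-05, 6.104e-05]  ψ = [1, 3, 0, 3, 1]  (obs o_2=6)
t=3: δ = [5.722e-06, 2.861e-06, 4.292e-06, 2.861e-06, 3.815e-06]  ψ = [1, 2, 0, 2, 1]  (obs o_3=4)
backtrack: best end state = 0; path = [2, 3, 1, 0]

path = [2, 3, 1, 0]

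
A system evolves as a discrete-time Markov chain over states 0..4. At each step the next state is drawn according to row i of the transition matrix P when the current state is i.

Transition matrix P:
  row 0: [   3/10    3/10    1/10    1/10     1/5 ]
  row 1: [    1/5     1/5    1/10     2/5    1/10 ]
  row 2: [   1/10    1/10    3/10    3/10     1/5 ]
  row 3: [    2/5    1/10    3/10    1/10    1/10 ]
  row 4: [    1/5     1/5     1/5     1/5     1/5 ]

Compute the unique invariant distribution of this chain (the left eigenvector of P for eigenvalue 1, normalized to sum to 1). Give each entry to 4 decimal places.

π = [0.2471, 0.1839, 0.1978, 0.2108, 0.1605]

Balance equations π_j = Σ_i π_i·P[i][j]:
  π_0 = 3/10·π_0 + 1/5·π_1 + 1/10·π_2 + 2/5·π_3 + 1/5·π_4
  π_1 = 3/10·π_0 + 1/5·π_1 + 1/10·π_2 + 1/10·π_3 + 1/5·π_4
  π_2 = 1/10·π_0 + 1/10·π_1 + 3/10·π_2 + 3/10·π_3 + 1/5·π_4
  π_3 = 1/10·π_0 + 2/5·π_1 + 3/10·π_2 + 1/10·π_3 + 1/5·π_4
  normalize: π_0 + π_1 + π_2 + π_3 + π_4 = 1
Solving the linear system gives exactly π = [551/2230, 41/223, 441/2230, 47/223, 179/1115].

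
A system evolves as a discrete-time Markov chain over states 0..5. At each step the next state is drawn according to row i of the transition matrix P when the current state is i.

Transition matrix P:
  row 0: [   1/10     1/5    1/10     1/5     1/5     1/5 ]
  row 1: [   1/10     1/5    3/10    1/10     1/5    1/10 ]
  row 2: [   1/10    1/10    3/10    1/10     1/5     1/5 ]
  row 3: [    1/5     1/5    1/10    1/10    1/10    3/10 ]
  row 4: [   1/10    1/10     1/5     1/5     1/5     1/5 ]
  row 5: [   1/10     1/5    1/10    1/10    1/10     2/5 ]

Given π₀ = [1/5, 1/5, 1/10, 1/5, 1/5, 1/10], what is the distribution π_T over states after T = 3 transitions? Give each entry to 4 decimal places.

π = [0.1129, 0.1649, 0.1868, 0.1278, 0.1630, 0.2446]

t=0: π = [0.2000, 0.2000, 0.1000, 0.2000, 0.2000, 0.1000]
t=1: π = [0.1200, 0.1700, 0.1800, 0.1400, 0.1700, 0.2200]
t=2: π = [0.1140, 0.1650, 0.1870, 0.1290, 0.1640, 0.2410]
t=3: π = [0.1129, 0.1649, 0.1868, 0.1278, 0.1630, 0.2446]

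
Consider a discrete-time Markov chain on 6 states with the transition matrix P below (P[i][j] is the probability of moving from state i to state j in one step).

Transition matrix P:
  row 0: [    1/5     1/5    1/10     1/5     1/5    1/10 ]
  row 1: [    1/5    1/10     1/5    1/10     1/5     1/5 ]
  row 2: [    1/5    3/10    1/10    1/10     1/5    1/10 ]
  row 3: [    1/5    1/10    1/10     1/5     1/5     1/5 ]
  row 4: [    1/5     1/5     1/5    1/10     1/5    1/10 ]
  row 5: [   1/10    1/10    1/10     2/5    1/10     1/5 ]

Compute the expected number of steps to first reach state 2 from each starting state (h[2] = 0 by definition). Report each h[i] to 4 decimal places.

First-step conditioning: h[2] = 0; for i ≠ 2, h[i] = 1 + Σ_k P[i][k]·h[k].
  h[0] = 1 + 1/5·h[0] + 1/5·h[1] + 1/5·h[3] + 1/5·h[4] + 1/10·h[5]
  h[1] = 1 + 1/5·h[0] + 1/10·h[1] + 1/10·h[3] + 1/5·h[4] + 1/5·h[5]
  h[3] = 1 + 1/5·h[0] + 1/10·h[1] + 1/5·h[3] + 1/5·h[4] + 1/5·h[5]
  h[4] = 1 + 1/5·h[0] + 1/5·h[1] + 1/10·h[3] + 1/5·h[4] + 1/10·h[5]
  h[5] = 1 + 1/10·h[0] + 1/10·h[1] + 2/5·h[3] + 1/10·h[4] + 1/5·h[5]
Solving the 5×5 linear system over states ≠ 2 gives exactly h = [4845/647, 4410/647, 0, 4900/647, 4355/647, 4960/647] (h[2] = 0 is the target).

h = [7.4884, 6.8161, 0.0000, 7.5734, 6.7311, 7.6662]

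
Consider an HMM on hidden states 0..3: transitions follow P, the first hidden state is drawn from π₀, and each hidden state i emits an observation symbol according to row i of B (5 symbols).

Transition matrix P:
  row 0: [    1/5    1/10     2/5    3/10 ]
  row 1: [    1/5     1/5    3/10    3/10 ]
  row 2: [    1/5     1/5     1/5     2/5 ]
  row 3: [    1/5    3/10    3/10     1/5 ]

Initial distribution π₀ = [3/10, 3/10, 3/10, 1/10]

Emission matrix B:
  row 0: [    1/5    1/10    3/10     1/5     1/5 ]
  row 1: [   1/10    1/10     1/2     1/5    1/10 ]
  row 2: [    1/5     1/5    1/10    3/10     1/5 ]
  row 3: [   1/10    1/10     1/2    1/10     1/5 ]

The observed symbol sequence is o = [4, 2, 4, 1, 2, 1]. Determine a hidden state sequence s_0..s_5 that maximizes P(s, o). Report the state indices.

path = [2, 3, 0, 2, 3, 2]

t=0: δ = [6.000e-02, 3.000e-02, 6.000e-02, 2.000e-02]  (obs o_0=4)
t=1: δ = [3.600e-03, 6.000e-03, 2.400e-03, 1.200e-02]  ψ = [0, 2, 0, 2]  (obs o_1=2)
t=2: δ = [4.800e-04, 3.600e-04, 7.200e-04, 4.800e-04]  ψ = [3, 3, 3, 3]  (obs o_2=4)
t=3: δ = [1.440e-05, 1.440e-05, 3.840e-05, 2.880e-05]  ψ = [2, 2, 0, 2]  (obs o_3=1)
t=4: δ = [2.304e-06, 4.320e-06, 8.640e-07, 7.680e-06]  ψ = [2, 3, 3, 2]  (obs o_4=2)
t=5: δ = [1.536e-07, 2.304e-07, 4.608e-07, 1.536e-07]  ψ = [3, 3, 3, 3]  (obs o_5=1)
backtrack: best end state = 2; path = [2, 3, 0, 2, 3, 2]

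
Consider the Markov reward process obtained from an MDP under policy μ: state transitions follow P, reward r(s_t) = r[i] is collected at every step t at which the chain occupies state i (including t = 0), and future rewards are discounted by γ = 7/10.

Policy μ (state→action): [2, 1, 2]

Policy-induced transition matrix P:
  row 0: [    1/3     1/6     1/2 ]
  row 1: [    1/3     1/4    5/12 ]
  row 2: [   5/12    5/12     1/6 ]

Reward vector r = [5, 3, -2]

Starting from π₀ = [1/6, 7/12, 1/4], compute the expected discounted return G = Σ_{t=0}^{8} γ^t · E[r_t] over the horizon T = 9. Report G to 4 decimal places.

G = 6.3042

t=0: π = [0.1667, 0.5833, 0.2500], E[r] = 2.0833, γ^t·E[r] = 2.083333, running G = 2.083333
t=1: π = [0.3542, 0.2778, 0.3681], E[r] = 1.8681, γ^t·E[r] = 1.307639, running G = 3.390972
t=2: π = [0.3640, 0.2818, 0.3542], E[r] = 1.9572, γ^t·E[r] = 0.959016, running G = 4.349988
t=3: π = [0.3628, 0.2787, 0.3585], E[r] = 1.9334, γ^t·E[r] = 0.663156, running G = 5.013145
t=4: π = [0.3632, 0.2795, 0.3573], E[r] = 1.9400, γ^t·E[r] = 0.465785, running G = 5.478930
t=5: π = [0.3631, 0.2793, 0.3576], E[r] = 1.9382, γ^t·E[r] = 0.325746, running G = 5.804676
t=6: π = [0.3631, 0.2793, 0.3575], E[r] = 1.9387, γ^t·E[r] = 0.228081, running G = 6.032757
t=7: π = [0.3631, 0.2793, 0.3575], E[r] = 1.9385, γ^t·E[r] = 0.159645, running G = 6.192402
t=8: π = [0.3631, 0.2793, 0.3575], E[r] = 1.9386, γ^t·E[r] = 0.111754, running G = 6.304156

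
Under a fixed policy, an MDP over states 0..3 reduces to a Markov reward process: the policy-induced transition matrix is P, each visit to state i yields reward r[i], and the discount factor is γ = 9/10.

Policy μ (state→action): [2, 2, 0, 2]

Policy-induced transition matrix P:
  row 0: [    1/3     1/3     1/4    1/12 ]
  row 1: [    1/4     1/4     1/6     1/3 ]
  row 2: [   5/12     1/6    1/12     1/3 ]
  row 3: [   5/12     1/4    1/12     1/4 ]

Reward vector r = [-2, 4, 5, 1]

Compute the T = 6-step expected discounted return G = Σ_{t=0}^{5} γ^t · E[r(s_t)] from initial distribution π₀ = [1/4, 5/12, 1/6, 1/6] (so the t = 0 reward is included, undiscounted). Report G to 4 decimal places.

t=0: π = [0.2500, 0.4167, 0.1667, 0.1667], E[r] = 2.1667, γ^t·E[r] = 2.166667, running G = 2.166667
t=1: π = [0.3264, 0.2569, 0.1597, 0.2569], E[r] = 1.4306, γ^t·E[r] = 1.287500, running G = 3.454167
t=2: π = [0.3466, 0.2639, 0.1591, 0.2303], E[r] = 1.3883, γ^t·E[r] = 1.124531, running G = 4.578698
t=3: π = [0.3438, 0.2656, 0.1631, 0.2275], E[r] = 1.4179, γ^t·E[r] = 1.033629, running G = 5.612327
t=4: π = [0.3437, 0.2651, 0.1628, 0.2284], E[r] = 1.4150, γ^t·E[r] = 0.928389, running G = 6.540715
t=5: π = [0.3438, 0.2651, 0.1627, 0.2284], E[r] = 1.4146, γ^t·E[r] = 0.835284, running G = 7.375999

G = 7.3760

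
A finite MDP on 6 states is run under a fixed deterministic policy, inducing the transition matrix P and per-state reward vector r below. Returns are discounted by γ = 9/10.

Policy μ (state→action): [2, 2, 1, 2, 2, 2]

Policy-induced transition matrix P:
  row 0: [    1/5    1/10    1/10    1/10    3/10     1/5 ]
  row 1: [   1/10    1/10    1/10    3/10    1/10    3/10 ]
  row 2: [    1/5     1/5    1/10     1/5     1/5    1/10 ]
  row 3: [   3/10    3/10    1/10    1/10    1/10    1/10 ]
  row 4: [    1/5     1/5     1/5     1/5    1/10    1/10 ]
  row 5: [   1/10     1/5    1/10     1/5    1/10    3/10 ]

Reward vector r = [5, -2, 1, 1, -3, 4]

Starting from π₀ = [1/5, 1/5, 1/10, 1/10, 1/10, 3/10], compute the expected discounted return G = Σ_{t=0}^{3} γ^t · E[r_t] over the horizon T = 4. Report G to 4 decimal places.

t=0: π = [0.2000, 0.2000, 0.1000, 0.1000, 0.1000, 0.3000], E[r] = 1.7000, γ^t·E[r] = 1.700000, running G = 1.700000
t=1: π = [0.1600, 0.1700, 0.1100, 0.1900, 0.1500, 0.2200], E[r] = 1.1900, γ^t·E[r] = 1.071000, running G = 2.771000
t=2: π = [0.1800, 0.1860, 0.1150, 0.1820, 0.1430, 0.1940], E[r] = 1.1720, γ^t·E[r] = 0.949320, running G = 3.720320
t=3: π = [0.1802, 0.1816, 0.1143, 0.1824, 0.1475, 0.1940], E[r] = 1.1680, γ^t·E[r] = 0.851472, running G = 4.571792

G = 4.5718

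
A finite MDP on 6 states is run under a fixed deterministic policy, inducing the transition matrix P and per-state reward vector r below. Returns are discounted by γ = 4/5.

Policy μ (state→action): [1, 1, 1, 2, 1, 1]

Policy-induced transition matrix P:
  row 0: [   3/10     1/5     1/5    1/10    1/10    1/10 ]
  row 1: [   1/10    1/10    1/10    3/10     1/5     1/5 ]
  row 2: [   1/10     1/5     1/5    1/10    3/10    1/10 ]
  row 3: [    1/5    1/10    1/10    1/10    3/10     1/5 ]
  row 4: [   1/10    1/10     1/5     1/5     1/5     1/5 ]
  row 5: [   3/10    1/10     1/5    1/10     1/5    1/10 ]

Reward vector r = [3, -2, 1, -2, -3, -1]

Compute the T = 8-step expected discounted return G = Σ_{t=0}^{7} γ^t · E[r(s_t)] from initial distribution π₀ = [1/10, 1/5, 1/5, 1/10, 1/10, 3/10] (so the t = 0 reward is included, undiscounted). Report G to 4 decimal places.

G = -2.7159

t=0: π = [0.1000, 0.2000, 0.2000, 0.1000, 0.1000, 0.3000], E[r] = -0.7000, γ^t·E[r] = -0.700000, running G = -0.700000
t=1: π = [0.1900, 0.1300, 0.1700, 0.1500, 0.2200, 0.1400], E[r] = -0.6200, γ^t·E[r] = -0.496000, running G = -1.196000
t=2: π = [0.1810, 0.1360, 0.1720, 0.1480, 0.2130, 0.1500], E[r] = -0.6420, γ^t·E[r] = -0.410880, running G = -1.606880
t=3: π = [0.1810, 0.1353, 0.1716, 0.1485, 0.2139, 0.1497], E[r] = -0.6444, γ^t·E[r] = -0.329933, running G = -1.936813
t=4: π = [0.1810, 0.1353, 0.1716, 0.1485, 0.2139, 0.1498], E[r] = -0.6443, γ^t·E[r] = -0.263918, running G = -2.200730
t=5: π = [0.1810, 0.1353, 0.1716, 0.1484, 0.2139, 0.1498], E[r] = -0.6443, γ^t·E[r] = -0.211116, running G = -2.411846
t=6: π = [0.1810, 0.1353, 0.1716, 0.1484, 0.2139, 0.1498], E[r] = -0.6443, γ^t·E[r] = -0.168893, running G = -2.580739
t=7: π = [0.1810, 0.1353, 0.1716, 0.1484, 0.2139, 0.1498], E[r] = -0.6443, γ^t·E[r] = -0.135115, running G = -2.715855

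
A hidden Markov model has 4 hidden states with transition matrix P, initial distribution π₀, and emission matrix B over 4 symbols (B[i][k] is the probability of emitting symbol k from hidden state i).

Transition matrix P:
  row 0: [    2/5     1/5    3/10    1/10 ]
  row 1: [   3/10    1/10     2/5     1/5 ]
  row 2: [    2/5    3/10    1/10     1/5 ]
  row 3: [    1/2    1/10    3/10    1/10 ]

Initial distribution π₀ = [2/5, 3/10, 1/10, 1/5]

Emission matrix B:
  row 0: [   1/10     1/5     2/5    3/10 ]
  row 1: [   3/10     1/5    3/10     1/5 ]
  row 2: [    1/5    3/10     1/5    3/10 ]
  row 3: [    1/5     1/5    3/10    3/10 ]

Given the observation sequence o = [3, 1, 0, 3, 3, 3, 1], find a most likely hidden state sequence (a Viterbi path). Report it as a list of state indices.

t=0: δ = [1.200e-01, 6.000e-02, 3.000e-02, 6.000e-02]  (obs o_0=3)
t=1: δ = [9.600e-03, 4.800e-03, 1.080e-02, 2.400e-03]  ψ = [0, 0, 0, 0]  (obs o_1=1)
t=2: δ = [4.320e-04, 9.720e-04, 5.760e-04, 4.320e-04]  ψ = [2, 2, 0, 2]  (obs o_2=0)
t=3: δ = [8.748e-05, 3.456e-05, 1.166e-04, 5.832e-05]  ψ = [1, 2, 1, 1]  (obs o_3=3)
t=4: δ = [1.400e-05, 6.998e-06, 7.873e-06, 6.998e-06]  ψ = [2, 2, 0, 2]  (obs o_4=3)
t=5: δ = [1.680e-06, 5.599e-07, 1.260e-06, 4.724e-07]  ψ = [0, 0, 0, 2]  (obs o_5=3)
t=6: δ = [1.344e-07, 7.558e-08, 1.512e-07, 5.039e-08]  ψ = [0, 2, 0, 2]  (obs o_6=1)
backtrack: best end state = 2; path = [0, 2, 1, 2, 0, 0, 2]

path = [0, 2, 1, 2, 0, 0, 2]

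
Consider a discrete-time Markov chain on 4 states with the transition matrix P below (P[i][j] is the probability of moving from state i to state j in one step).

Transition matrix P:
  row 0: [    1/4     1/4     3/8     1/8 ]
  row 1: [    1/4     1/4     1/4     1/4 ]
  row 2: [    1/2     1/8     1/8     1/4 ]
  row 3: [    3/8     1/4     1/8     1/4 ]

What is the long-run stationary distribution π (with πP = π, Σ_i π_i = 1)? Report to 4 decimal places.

Balance equations π_j = Σ_i π_i·P[i][j]:
  π_0 = 1/4·π_0 + 1/4·π_1 + 1/2·π_2 + 3/8·π_3
  π_1 = 1/4·π_0 + 1/4·π_1 + 1/8·π_2 + 1/4·π_3
  π_2 = 3/8·π_0 + 1/4·π_1 + 1/8·π_2 + 1/8·π_3
  normalize: π_0 + π_1 + π_2 + π_3 = 1
Solving the linear system gives exactly π = [190/567, 125/567, 134/567, 118/567].

π = [0.3351, 0.2205, 0.2363, 0.2081]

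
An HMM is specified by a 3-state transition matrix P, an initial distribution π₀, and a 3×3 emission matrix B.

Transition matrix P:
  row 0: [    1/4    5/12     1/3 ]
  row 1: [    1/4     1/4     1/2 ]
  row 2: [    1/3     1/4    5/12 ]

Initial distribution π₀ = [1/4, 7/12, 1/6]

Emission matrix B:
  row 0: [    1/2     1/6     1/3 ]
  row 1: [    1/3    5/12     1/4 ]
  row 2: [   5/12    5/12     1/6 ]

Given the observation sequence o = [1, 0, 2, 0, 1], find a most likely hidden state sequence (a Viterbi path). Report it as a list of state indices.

t=0: δ = [4.167e-02, 2.431e-01, 6.944e-02]  (obs o_0=1)
t=1: δ = [3.038e-02, 2.025e-02, 5.064e-02]  ψ = [1, 1, 1]  (obs o_1=0)
t=2: δ = [5.626e-03, 3.165e-03, 3.516e-03]  ψ = [2, 0, 2]  (obs o_2=2)
t=3: δ = [7.033e-04, 7.814e-04, 7.814e-04]  ψ = [0, 0, 0]  (obs o_3=0)
t=4: δ = [4.341e-05, 1.221e-04, 1.628e-04]  ψ = [2, 0, 1]  (obs o_4=1)
backtrack: best end state = 2; path = [1, 2, 0, 1, 2]

path = [1, 2, 0, 1, 2]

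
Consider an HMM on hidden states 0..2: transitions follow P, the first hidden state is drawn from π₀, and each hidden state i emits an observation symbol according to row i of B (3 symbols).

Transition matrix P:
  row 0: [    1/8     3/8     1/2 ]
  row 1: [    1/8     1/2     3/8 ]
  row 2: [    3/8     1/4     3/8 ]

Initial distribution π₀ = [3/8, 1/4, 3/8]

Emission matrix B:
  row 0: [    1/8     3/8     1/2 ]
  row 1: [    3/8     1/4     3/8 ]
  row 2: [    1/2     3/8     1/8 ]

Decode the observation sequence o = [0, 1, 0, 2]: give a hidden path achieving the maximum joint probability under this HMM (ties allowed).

t=0: δ = [4.688e-02, 9.375e-02, 1.875e-01]  (obs o_0=0)
t=1: δ = [2.637e-02, 1.172e-02, 2.637e-02]  ψ = [2, 1, 2]  (obs o_1=1)
t=2: δ = [1.236e-03, 3.708e-03, 6.592e-03]  ψ = [2, 0, 0]  (obs o_2=0)
t=3: δ = [1.236e-03, 6.952e-04, 3.090e-04]  ψ = [2, 1, 2]  (obs o_3=2)
backtrack: best end state = 0; path = [2, 0, 2, 0]

path = [2, 0, 2, 0]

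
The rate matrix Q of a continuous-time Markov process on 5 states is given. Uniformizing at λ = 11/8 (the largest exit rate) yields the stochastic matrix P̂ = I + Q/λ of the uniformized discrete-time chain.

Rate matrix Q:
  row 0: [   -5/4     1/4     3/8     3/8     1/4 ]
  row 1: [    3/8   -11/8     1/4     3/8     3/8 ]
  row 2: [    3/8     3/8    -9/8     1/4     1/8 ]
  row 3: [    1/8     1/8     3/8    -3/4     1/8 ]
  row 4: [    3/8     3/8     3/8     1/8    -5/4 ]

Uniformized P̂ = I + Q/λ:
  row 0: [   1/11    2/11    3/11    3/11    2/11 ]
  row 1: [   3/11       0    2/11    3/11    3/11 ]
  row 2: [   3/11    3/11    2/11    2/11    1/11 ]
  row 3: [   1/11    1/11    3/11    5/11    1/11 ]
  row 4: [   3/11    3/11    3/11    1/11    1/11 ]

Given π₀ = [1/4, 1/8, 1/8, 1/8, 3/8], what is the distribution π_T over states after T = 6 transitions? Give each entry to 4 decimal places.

π = [0.1882, 0.1614, 0.2366, 0.2765, 0.1374]

t=0: π = [0.2500, 0.1250, 0.1250, 0.1250, 0.3750]
t=1: π = [0.2045, 0.1932, 0.2500, 0.2159, 0.1364]
t=2: π = [0.1963, 0.1622, 0.2324, 0.2645, 0.1446]
t=3: π = [0.1890, 0.1626, 0.2369, 0.2734, 0.1382]
t=4: π = [0.1887, 0.1615, 0.2364, 0.2758, 0.1376]
t=5: π = [0.1883, 0.1614, 0.2366, 0.2763, 0.1374]
t=6: π = [0.1882, 0.1614, 0.2366, 0.2765, 0.1374]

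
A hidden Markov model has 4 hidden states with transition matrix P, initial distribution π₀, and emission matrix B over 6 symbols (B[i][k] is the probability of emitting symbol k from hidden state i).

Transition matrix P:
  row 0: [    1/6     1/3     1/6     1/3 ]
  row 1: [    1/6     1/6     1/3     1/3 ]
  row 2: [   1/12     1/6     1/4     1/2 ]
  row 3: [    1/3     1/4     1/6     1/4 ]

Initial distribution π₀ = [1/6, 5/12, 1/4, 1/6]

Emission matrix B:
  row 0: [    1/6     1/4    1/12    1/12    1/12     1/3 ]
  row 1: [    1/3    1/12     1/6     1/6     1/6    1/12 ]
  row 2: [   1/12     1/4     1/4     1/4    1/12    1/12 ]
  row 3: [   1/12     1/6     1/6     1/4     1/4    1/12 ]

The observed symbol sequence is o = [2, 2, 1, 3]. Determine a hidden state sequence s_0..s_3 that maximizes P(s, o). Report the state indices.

t=0: δ = [1.389e-02, 6.944e-02, 6.250e-02, 2.778e-02]  (obs o_0=2)
t=1: δ = [9.645e-04, 1.929e-03, 5.787e-03, 5.208e-03]  ψ = [1, 1, 1, 2]  (obs o_1=2)
t=2: δ = [4.340e-04, 1.085e-04, 3.617e-04, 4.823e-04]  ψ = [3, 3, 2, 2]  (obs o_2=1)
t=3: δ = [1.340e-05, 2.411e-05, 2.261e-05, 4.521e-05]  ψ = [3, 0, 2, 2]  (obs o_3=3)
backtrack: best end state = 3; path = [1, 2, 2, 3]

path = [1, 2, 2, 3]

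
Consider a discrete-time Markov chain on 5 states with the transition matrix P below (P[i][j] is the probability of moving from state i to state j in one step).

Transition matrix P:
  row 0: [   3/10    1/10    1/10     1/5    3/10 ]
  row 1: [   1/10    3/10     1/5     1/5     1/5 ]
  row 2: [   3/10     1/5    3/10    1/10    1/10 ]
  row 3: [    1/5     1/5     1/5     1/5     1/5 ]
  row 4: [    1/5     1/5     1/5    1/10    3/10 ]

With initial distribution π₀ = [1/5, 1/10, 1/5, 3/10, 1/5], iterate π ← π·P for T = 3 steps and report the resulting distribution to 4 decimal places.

π = [0.2225, 0.1972, 0.1973, 0.1578, 0.2252]

t=0: π = [0.2000, 0.1000, 0.2000, 0.3000, 0.2000]
t=1: π = [0.2300, 0.1900, 0.2000, 0.1600, 0.2200]
t=2: π = [0.2240, 0.1960, 0.1970, 0.1580, 0.2250]
t=3: π = [0.2225, 0.1972, 0.1973, 0.1578, 0.2252]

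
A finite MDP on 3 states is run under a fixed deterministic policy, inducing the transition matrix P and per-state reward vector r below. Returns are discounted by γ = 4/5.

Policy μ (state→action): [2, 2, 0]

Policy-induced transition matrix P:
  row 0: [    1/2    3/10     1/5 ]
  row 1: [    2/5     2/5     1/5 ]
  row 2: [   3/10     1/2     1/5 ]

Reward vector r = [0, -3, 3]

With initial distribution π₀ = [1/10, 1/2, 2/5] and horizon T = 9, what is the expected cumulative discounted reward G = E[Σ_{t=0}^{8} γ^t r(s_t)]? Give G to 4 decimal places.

G = -2.2117

t=0: π = [0.1000, 0.5000, 0.4000], E[r] = -0.3000, γ^t·E[r] = -0.300000, running G = -0.300000
t=1: π = [0.3700, 0.4300, 0.2000], E[r] = -0.6900, γ^t·E[r] = -0.552000, running G = -0.852000
t=2: π = [0.4170, 0.3830, 0.2000], E[r] = -0.5490, γ^t·E[r] = -0.351360, running G = -1.203360
t=3: π = [0.4217, 0.3783, 0.2000], E[r] = -0.5349, γ^t·E[r] = -0.273869, running G = -1.477229
t=4: π = [0.4222, 0.3778, 0.2000], E[r] = -0.5335, γ^t·E[r] = -0.218518, running G = -1.695746
t=5: π = [0.4222, 0.3778, 0.2000], E[r] = -0.5333, γ^t·E[r] = -0.174768, running G = -1.870514
t=6: π = [0.4222, 0.3778, 0.2000], E[r] = -0.5333, γ^t·E[r] = -0.139811, running G = -2.010325
t=7: π = [0.4222, 0.3778, 0.2000], E[r] = -0.5333, γ^t·E[r] = -0.111848, running G = -2.122173
t=8: π = [0.4222, 0.3778, 0.2000], E[r] = -0.5333, γ^t·E[r] = -0.089478, running G = -2.211651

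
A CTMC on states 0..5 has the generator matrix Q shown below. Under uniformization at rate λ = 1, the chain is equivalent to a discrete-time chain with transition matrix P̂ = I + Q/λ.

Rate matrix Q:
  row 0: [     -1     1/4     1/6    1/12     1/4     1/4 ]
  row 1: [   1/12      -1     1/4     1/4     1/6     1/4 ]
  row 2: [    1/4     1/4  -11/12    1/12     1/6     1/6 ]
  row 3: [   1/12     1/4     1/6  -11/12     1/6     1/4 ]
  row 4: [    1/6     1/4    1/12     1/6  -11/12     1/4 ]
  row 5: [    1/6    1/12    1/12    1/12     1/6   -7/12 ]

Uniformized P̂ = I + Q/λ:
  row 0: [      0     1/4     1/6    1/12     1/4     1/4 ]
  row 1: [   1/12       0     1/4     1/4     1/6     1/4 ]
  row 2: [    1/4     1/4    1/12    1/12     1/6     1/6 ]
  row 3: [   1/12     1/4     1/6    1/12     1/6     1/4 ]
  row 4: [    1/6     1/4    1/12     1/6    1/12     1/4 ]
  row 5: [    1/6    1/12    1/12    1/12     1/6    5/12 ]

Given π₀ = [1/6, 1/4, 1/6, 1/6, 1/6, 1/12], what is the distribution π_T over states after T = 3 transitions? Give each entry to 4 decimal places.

π = [0.1313, 0.1623, 0.1325, 0.1244, 0.1643, 0.2853]

t=0: π = [0.1667, 0.2500, 0.1667, 0.1667, 0.1667, 0.0833]
t=1: π = [0.1181, 0.1736, 0.1528, 0.1389, 0.1667, 0.2500]
t=2: π = [0.1337, 0.1649, 0.1337, 0.1262, 0.1626, 0.2789]
t=3: π = [0.1313, 0.1623, 0.1325, 0.1244, 0.1643, 0.2853]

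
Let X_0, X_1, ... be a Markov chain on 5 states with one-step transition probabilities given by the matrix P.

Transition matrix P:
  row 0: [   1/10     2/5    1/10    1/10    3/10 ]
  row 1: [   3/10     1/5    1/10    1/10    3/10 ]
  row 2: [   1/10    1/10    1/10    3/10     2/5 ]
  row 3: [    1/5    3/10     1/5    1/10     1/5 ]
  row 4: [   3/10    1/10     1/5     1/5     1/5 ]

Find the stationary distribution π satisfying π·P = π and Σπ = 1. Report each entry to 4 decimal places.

π = [0.2132, 0.2168, 0.1427, 0.1557, 0.2715]

Balance equations π_j = Σ_i π_i·P[i][j]:
  π_0 = 1/10·π_0 + 3/10·π_1 + 1/10·π_2 + 1/5·π_3 + 3/10·π_4
  π_1 = 2/5·π_0 + 1/5·π_1 + 1/10·π_2 + 3/10·π_3 + 1/10·π_4
  π_2 = 1/10·π_0 + 1/10·π_1 + 1/10·π_2 + 1/5·π_3 + 1/5·π_4
  π_3 = 1/10·π_0 + 1/10·π_1 + 3/10·π_2 + 1/10·π_3 + 1/5·π_4
  normalize: π_0 + π_1 + π_2 + π_3 + π_4 = 1
Solving the linear system gives exactly π = [2761/12948, 2807/12948, 154/1079, 168/1079, 293/1079].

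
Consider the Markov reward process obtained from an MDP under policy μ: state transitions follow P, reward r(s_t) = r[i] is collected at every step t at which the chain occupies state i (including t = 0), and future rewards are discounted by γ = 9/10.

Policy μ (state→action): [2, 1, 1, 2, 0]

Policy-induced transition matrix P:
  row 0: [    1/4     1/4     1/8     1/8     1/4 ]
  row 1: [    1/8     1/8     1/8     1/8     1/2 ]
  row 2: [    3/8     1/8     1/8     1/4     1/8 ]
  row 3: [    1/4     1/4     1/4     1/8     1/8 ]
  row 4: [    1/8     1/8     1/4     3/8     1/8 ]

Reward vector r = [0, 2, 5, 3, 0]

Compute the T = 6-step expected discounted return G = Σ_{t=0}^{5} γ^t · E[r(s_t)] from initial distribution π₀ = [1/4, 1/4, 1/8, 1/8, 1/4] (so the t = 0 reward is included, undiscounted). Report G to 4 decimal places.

G = 8.3152

t=0: π = [0.2500, 0.2500, 0.1250, 0.1250, 0.2500], E[r] = 1.5000, γ^t·E[r] = 1.500000, running G = 1.500000
t=1: π = [0.2031, 0.1719, 0.1719, 0.2031, 0.2500], E[r] = 1.8125, γ^t·E[r] = 1.631250, running G = 3.131250
t=2: π = [0.2188, 0.1758, 0.1816, 0.2090, 0.2148], E[r] = 1.8867, γ^t·E[r] = 1.528242, running G = 4.659492
t=3: π = [0.2239, 0.1785, 0.1780, 0.2014, 0.2183], E[r] = 1.8511, γ^t·E[r] = 1.349433, running G = 6.008925
t=4: π = [0.2227, 0.1782, 0.1775, 0.2018, 0.2199], E[r] = 1.8491, γ^t·E[r] = 1.213168, running G = 7.222094
t=5: π = [0.2224, 0.1781, 0.1777, 0.2022, 0.2196], E[r] = 1.8512, γ^t·E[r] = 1.093099, running G = 8.315193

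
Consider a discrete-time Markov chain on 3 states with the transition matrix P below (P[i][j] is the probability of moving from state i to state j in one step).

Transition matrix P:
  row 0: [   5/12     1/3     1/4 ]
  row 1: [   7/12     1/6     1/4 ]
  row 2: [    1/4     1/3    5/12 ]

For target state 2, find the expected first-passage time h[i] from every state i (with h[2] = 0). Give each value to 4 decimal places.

First-step conditioning: h[2] = 0; for i ≠ 2, h[i] = 1 + Σ_k P[i][k]·h[k].
  h[0] = 1 + 5/12·h[0] + 1/3·h[1]
  h[1] = 1 + 7/12·h[0] + 1/6·h[1]
Solving the 2×2 linear system over states ≠ 2 gives exactly h = [4, 4, 0] (h[2] = 0 is the target).

h = [4.0000, 4.0000, 0.0000]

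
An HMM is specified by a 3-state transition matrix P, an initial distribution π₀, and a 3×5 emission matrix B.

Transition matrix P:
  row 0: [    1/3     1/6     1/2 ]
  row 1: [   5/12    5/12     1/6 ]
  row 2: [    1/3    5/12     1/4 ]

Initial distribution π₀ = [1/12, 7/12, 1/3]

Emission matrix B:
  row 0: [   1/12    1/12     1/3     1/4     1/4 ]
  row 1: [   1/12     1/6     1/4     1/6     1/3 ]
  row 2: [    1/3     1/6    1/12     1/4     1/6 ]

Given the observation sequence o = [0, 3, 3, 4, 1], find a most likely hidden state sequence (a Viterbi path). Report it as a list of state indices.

path = [2, 0, 2, 1, 1]

t=0: δ = [6.944e-03, 4.861e-02, 1.111e-01]  (obs o_0=0)
t=1: δ = [9.259e-03, 7.716e-03, 6.944e-03]  ψ = [2, 2, 2]  (obs o_1=3)
t=2: δ = [8.038e-04, 5.358e-04, 1.157e-03]  ψ = [1, 1, 0]  (obs o_2=3)
t=3: δ = [9.645e-05, 1.608e-04, 6.698e-05]  ψ = [2, 2, 0]  (obs o_3=4)
t=4: δ = [5.582e-06, 1.116e-05, 8.038e-06]  ψ = [1, 1, 0]  (obs o_4=1)
backtrack: best end state = 1; path = [2, 0, 2, 1, 1]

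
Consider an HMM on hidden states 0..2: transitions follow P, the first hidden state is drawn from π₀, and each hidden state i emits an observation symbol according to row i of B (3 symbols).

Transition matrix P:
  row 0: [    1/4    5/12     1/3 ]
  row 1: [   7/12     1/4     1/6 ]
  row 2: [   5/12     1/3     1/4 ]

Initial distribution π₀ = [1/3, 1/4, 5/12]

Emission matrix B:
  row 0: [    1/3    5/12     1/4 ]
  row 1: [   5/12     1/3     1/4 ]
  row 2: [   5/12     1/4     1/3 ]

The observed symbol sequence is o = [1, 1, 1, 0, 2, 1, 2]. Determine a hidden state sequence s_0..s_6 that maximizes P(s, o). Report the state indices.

path = [0, 1, 0, 1, 0, 1, 0]

t=0: δ = [1.389e-01, 8.333e-02, 1.042e-01]  (obs o_0=1)
t=1: δ = [2.025e-02, 1.929e-02, 1.157e-02]  ψ = [1, 0, 0]  (obs o_1=1)
t=2: δ = [4.689e-03, 2.813e-03, 1.688e-03]  ψ = [1, 0, 0]  (obs o_2=1)
t=3: δ = [5.470e-04, 8.140e-04, 6.512e-04]  ψ = [1, 0, 0]  (obs o_3=0)
t=4: δ = [1.187e-04, 5.698e-05, 6.078e-05]  ψ = [1, 0, 0]  (obs o_4=2)
t=5: δ = [1.385e-05, 1.649e-05, 9.892e-06]  ψ = [1, 0, 0]  (obs o_5=1)
t=6: δ = [2.404e-06, 1.443e-06, 1.539e-06]  ψ = [1, 0, 0]  (obs o_6=2)
backtrack: best end state = 0; path = [0, 1, 0, 1, 0, 1, 0]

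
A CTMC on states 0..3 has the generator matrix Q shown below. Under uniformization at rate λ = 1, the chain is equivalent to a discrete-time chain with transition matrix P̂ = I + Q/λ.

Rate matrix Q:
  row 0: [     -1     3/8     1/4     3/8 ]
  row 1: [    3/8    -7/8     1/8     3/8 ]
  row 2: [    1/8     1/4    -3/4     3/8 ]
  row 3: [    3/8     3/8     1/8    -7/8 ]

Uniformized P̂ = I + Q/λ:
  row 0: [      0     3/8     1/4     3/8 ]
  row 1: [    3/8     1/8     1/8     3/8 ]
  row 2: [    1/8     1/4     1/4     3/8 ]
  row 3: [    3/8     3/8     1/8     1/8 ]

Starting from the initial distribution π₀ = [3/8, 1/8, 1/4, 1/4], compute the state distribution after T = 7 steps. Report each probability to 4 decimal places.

π = [0.2405, 0.2823, 0.1772, 0.3000]

t=0: π = [0.3750, 0.1250, 0.2500, 0.2500]
t=1: π = [0.1719, 0.3125, 0.2031, 0.3125]
t=2: π = [0.2598, 0.2715, 0.1719, 0.2969]
t=3: π = [0.2346, 0.2856, 0.1790, 0.3008]
t=4: π = [0.2423, 0.2812, 0.1767, 0.2998]
t=5: π = [0.2400, 0.2826, 0.1774, 0.3000]
t=6: π = [0.2407, 0.2822, 0.1772, 0.3000]
t=7: π = [0.2405, 0.2823, 0.1772, 0.3000]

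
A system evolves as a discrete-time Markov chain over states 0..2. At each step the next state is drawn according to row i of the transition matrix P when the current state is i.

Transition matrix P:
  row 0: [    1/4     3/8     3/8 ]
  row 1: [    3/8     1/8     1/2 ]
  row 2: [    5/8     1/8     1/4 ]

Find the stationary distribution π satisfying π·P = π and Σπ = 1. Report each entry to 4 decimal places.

Balance equations π_j = Σ_i π_i·P[i][j]:
  π_0 = 1/4·π_0 + 3/8·π_1 + 5/8·π_2
  π_1 = 3/8·π_0 + 1/8·π_1 + 1/8·π_2
  normalize: π_0 + π_1 + π_2 = 1
Solving the linear system gives exactly π = [19/46, 21/92, 33/92].

π = [0.4130, 0.2283, 0.3587]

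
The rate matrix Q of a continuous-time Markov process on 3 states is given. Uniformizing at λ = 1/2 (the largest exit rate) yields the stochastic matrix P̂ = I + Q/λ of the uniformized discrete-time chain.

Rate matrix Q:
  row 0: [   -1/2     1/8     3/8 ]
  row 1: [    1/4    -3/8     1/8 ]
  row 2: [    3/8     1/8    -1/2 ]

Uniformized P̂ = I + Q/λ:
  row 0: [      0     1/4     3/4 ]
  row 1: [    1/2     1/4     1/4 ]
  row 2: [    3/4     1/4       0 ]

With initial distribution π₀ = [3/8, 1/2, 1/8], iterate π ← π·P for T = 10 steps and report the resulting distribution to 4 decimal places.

π = [0.3965, 0.2500, 0.3535]

t=0: π = [0.3750, 0.5000, 0.1250]
t=1: π = [0.3438, 0.2500, 0.4063]
t=2: π = [0.4297, 0.2500, 0.3203]
t=3: π = [0.3652, 0.2500, 0.3848]
t=4: π = [0.4136, 0.2500, 0.3364]
t=5: π = [0.3773, 0.2500, 0.3727]
t=6: π = [0.4045, 0.2500, 0.3455]
t=7: π = [0.3841, 0.2500, 0.3659]
t=8: π = [0.3994, 0.2500, 0.3506]
t=9: π = [0.3879, 0.2500, 0.3621]
t=10: π = [0.3965, 0.2500, 0.3535]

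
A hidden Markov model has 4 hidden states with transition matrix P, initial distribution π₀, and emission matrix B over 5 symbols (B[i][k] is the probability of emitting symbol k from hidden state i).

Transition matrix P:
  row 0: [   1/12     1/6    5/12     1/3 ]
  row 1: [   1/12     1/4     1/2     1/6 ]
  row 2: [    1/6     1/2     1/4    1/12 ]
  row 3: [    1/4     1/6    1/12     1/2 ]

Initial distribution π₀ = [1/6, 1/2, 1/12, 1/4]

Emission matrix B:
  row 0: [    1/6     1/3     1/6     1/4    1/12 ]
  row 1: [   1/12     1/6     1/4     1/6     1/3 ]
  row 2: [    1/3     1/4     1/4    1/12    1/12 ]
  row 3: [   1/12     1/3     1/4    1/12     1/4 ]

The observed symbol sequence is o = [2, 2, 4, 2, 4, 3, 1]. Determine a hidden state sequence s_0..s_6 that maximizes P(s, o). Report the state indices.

path = [1, 2, 1, 2, 1, 1, 2]

t=0: δ = [2.778e-02, 1.250e-01, 2.083e-02, 6.250e-02]  (obs o_0=2)
t=1: δ = [2.604e-03, 7.812e-03, 1.562e-02, 7.812e-03]  ψ = [3, 1, 1, 3]  (obs o_1=2)
t=2: δ = [2.170e-04, 2.604e-03, 3.255e-04, 9.766e-04]  ψ = [2, 2, 1, 3]  (obs o_2=4)
t=3: δ = [4.069e-05, 1.628e-04, 3.255e-04, 1.221e-04]  ψ = [3, 1, 1, 3]  (obs o_3=2)
t=4: δ = [4.521e-06, 5.425e-05, 6.782e-06, 1.526e-05]  ψ = [2, 2, 1, 3]  (obs o_4=4)
t=5: δ = [1.130e-06, 2.261e-06, 2.261e-06, 7.535e-07]  ψ = [1, 1, 1, 1]  (obs o_5=3)
t=6: δ = [1.256e-07, 1.884e-07, 2.826e-07, 1.256e-07]  ψ = [2, 2, 1, 0]  (obs o_6=1)
backtrack: best end state = 2; path = [1, 2, 1, 2, 1, 1, 2]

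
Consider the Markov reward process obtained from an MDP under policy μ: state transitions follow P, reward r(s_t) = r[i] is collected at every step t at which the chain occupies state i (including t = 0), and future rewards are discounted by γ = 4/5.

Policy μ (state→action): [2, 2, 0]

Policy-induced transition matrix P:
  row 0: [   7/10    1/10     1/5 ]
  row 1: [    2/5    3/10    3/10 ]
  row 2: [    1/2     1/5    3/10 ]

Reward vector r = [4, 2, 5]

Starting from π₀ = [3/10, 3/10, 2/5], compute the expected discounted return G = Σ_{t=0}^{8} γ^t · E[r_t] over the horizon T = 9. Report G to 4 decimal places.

G = 16.8201

t=0: π = [0.3000, 0.3000, 0.4000], E[r] = 3.8000, γ^t·E[r] = 3.800000, running G = 3.800000
t=1: π = [0.5300, 0.2000, 0.2700], E[r] = 3.8700, γ^t·E[r] = 3.096000, running G = 6.896000
t=2: π = [0.5860, 0.1670, 0.2470], E[r] = 3.9130, γ^t·E[r] = 2.504320, running G = 9.400320
t=3: π = [0.6005, 0.1581, 0.2414], E[r] = 3.9252, γ^t·E[r] = 2.009702, running G = 11.410022
t=4: π = [0.6043, 0.1558, 0.2400], E[r] = 3.9284, γ^t·E[r] = 1.609085, running G = 13.019107
t=5: π = [0.6053, 0.1551, 0.2396], E[r] = 3.9293, γ^t·E[r] = 1.287545, running G = 14.306653
t=6: π = [0.6055, 0.1550, 0.2395], E[r] = 3.9295, γ^t·E[r] = 1.030095, running G = 15.336747
t=7: π = [0.6056, 0.1549, 0.2394], E[r] = 3.9296, γ^t·E[r] = 0.824088, running G = 16.160835
t=8: π = [0.6056, 0.1549, 0.2394], E[r] = 3.9296, γ^t·E[r] = 0.659273, running G = 16.820108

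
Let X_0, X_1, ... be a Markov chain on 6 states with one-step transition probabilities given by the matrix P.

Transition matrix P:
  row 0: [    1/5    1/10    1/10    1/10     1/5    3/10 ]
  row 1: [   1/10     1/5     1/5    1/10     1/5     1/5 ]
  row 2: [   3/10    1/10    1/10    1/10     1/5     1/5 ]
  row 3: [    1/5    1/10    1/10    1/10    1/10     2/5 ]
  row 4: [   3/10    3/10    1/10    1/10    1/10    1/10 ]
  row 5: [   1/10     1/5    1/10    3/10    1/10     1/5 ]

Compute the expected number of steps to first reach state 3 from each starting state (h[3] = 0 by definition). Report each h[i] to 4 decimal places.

First-step conditioning: h[3] = 0; for i ≠ 3, h[i] = 1 + Σ_k P[i][k]·h[k].
  h[0] = 1 + 1/5·h[0] + 1/10·h[1] + 1/10·h[2] + 1/5·h[4] + 3/10·h[5]
  h[1] = 1 + 1/10·h[0] + 1/5·h[1] + 1/5·h[2] + 1/5·h[4] + 1/5·h[5]
  h[2] = 1 + 3/10·h[0] + 1/10·h[1] + 1/10·h[2] + 1/5·h[4] + 1/5·h[5]
  h[4] = 1 + 3/10·h[0] + 3/10·h[1] + 1/10·h[2] + 1/10·h[4] + 1/10·h[5]
  h[5] = 1 + 1/10·h[0] + 1/5·h[1] + 1/10·h[2] + 1/10·h[4] + 1/5·h[5]
Solving the 5×5 linear system over states ≠ 3 gives exactly h = [36030/5167, 110510/15501, 36690/5167, 0, 112130/15501, 29430/5167] (h[3] = 0 is the target).

h = [6.9731, 7.1292, 7.1008, 0.0000, 7.2337, 5.6958]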